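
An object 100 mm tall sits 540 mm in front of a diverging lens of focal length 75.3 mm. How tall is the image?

For a diverging lens, f = -75.3 mm.
1/d_i = 1/f − 1/d_o = 1/(-75.30) − 1/(540) = -0.01513, so d_i = -66.08 mm.
m = −d_i/d_o = +0.1224.
|h_i| = |m|·h_o = 0.1224 × 100 = 12.2 mm. The image is virtual, upright and reduced, on the same side as the object.

12.2 mm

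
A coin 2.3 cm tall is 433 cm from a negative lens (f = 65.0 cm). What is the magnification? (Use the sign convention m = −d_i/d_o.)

m = +0.131

For a negative lens, f = -65.0 cm.
1/d_i = 1/f − 1/d_o = 1/(-65.00) − 1/(433) = -0.01769, so d_i = -56.52 cm.
m = −d_i/d_o = −(-56.52)/(433) = +0.131.
The image is virtual, upright and reduced, on the same side as the object.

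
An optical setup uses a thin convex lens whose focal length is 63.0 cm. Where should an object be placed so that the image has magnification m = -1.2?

m = −d_i/d_o ⇒ d_i = −m·d_o.
1/f = 1/d_o + 1/d_i = 1/d_o − 1/(m·d_o) = (1 − 1/m)/d_o, so d_o = f(1 − 1/m) = (63.00)(1 − 1/(-1.2)) = 116 cm.

116 cm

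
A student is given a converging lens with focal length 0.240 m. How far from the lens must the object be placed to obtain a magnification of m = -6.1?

m = −d_i/d_o ⇒ d_i = −m·d_o.
1/f = 1/d_o + 1/d_i = 1/d_o − 1/(m·d_o) = (1 − 1/m)/d_o, so d_o = f(1 − 1/m) = (0.2400)(1 − 1/(-6.1)) = 0.279 m.

0.279 m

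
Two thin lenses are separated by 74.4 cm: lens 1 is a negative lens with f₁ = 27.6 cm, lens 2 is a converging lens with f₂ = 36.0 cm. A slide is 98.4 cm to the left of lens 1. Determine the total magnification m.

m = -0.132

f₁ = −27.6 cm (diverging).
Lens 1: 1/d_i1 = 1/(-27.6) − 1/(98.4) = -0.04639, so d_i1 = -21.55 cm; m₁ = −d_i1/d_o1 = +0.2190.
d_o2 = 74.4 − (-21.55) = 95.95 cm.
Lens 2: 1/d_i2 = 1/(36.0) − 1/(95.95) = 0.01736, so d_i2 = 57.62 cm; m₂ = −d_i2/d_o2 = -0.6005.
m = m₁·m₂ = (+0.2190)(-0.6005) = -0.132.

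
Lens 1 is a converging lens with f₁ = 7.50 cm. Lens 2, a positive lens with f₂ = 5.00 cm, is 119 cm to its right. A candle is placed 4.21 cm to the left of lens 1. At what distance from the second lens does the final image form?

Lens 1: 1/d_i1 = 1/f₁ − 1/d_o1 = 1/(7.50) − 1/(4.21) = -0.1042, so d_i1 = -9.597 cm.
The intermediate image is 9.597 cm to the left of lens 1 (virtual), which is 119 − (-9.597) = 128.6 cm to the left of lens 2, so d_o2 = +128.6 cm.
Lens 2: 1/d_i2 = 1/f₂ − 1/d_o2 = 1/(5.00) − 1/(128.6) = 0.1922, so d_i2 = 5.20 cm.
The final image is real, 5.20 cm to the right of lens 2 (overall magnification ≈ -0.092).

5.20 cm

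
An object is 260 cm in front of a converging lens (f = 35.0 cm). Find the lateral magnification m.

1/d_i = 1/f − 1/d_o = 1/(35.00) − 1/(260) = 0.02473, so d_i = 40.44 cm.
m = −d_i/d_o = −(40.44)/(260) = -0.156.
The image is real, inverted and reduced, on the far side of the lens.

m = -0.156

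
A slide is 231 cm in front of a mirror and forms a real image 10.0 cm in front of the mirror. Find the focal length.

Real image ⇒ d_i = +10.0 cm.
1/f = 1/d_o + 1/d_i = 1/(231) + 1/(10.0) = 0.1043, so f = 9.59 cm.
Since f is positive, the mirror is concave.

f = 9.59 cm (concave)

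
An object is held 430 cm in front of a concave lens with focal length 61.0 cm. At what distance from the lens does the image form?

For a concave lens, f = -61.0 cm.
Thin-lens equation: 1/d_i = 1/f − 1/d_o = 1/(-61.00) − 1/(430) = -0.01639 − 0.002326 = -0.01872, so d_i = -53.4 cm.
The image is virtual, upright and reduced, on the same side as the object.

53.4 cm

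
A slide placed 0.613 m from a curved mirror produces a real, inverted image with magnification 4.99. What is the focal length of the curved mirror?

f = 0.511 m (concave)

m = −d_i/d_o ⇒ d_i = −m·d_o = −(-4.99)·(0.613) = 3.059 m.
1/f = 1/d_o + 1/d_i = 1/(0.613) + 1/(3.059) = 1.958, so f = 0.511 m.
Since f is positive, the curved mirror is concave.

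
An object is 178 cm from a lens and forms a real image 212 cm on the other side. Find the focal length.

f = 96.8 cm (converging)

Real image ⇒ d_i = +212 cm.
1/f = 1/d_o + 1/d_i = 1/(178) + 1/(212) = 0.01033, so f = 96.8 cm.
Since f is positive, the lens is converging.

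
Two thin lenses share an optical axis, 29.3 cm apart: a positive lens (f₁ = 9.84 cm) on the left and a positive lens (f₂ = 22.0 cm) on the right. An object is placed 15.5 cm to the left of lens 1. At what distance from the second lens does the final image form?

2.63 cm

Lens 1: 1/d_i1 = 1/f₁ − 1/d_o1 = 1/(9.84) − 1/(15.5) = 0.03711, so d_i1 = 26.95 cm.
The intermediate image is 26.95 cm to the right of lens 1, which is 29.3 − (26.95) = 2.350 cm to the left of lens 2, so d_o2 = +2.350 cm.
Lens 2: 1/d_i2 = 1/f₂ − 1/d_o2 = 1/(22.0) − 1/(2.350) = -0.3801, so d_i2 = -2.63 cm.
The final image is virtual, 2.63 cm to the left of lens 2 (overall magnification ≈ -1.9).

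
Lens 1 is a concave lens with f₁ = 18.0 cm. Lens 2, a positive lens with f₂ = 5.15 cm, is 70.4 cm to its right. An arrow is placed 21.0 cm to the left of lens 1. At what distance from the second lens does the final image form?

5.50 cm

Lens 1 is diverging, so f₁ = −18.0 cm.
Lens 1: 1/d_i1 = 1/f₁ − 1/d_o1 = 1/(-18.0) − 1/(21.0) = -0.1032, so d_i1 = -9.692 cm.
The intermediate image is 9.692 cm to the left of lens 1 (virtual), which is 70.4 − (-9.692) = 80.09 cm to the left of lens 2, so d_o2 = +80.09 cm.
Lens 2: 1/d_i2 = 1/f₂ − 1/d_o2 = 1/(5.15) − 1/(80.09) = 0.1817, so d_i2 = 5.50 cm.
The final image is real, 5.50 cm to the right of lens 2 (overall magnification ≈ -0.032).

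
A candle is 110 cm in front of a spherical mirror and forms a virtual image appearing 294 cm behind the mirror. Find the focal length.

f = 176 cm (concave)

Virtual image ⇒ d_i = −294 cm.
1/f = 1/d_o + 1/d_i = 1/(110) + 1/(-294) = 0.005690, so f = 176 cm.
Since f is positive, the spherical mirror is concave.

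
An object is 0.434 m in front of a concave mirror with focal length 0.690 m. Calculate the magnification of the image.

m = +2.70

1/d_i = 1/f − 1/d_o = 1/(0.6900) − 1/(0.434) = -0.8549, so d_i = -1.170 m.
m = −d_i/d_o = −(-1.170)/(0.434) = +2.70.
The image is virtual, upright and enlarged, behind the mirror.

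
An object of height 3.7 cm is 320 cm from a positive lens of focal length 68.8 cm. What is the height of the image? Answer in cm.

1/d_i = 1/f − 1/d_o = 1/(68.80) − 1/(320) = 0.01141, so d_i = 87.64 cm.
m = −d_i/d_o = -0.2739.
|h_i| = |m|·h_o = 0.2739 × 3.7 = 1.01 cm. The image is real, inverted and reduced, on the far side of the lens.

1.01 cm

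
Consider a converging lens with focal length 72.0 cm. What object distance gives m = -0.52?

m = −d_i/d_o ⇒ d_i = −m·d_o.
1/f = 1/d_o + 1/d_i = 1/d_o − 1/(m·d_o) = (1 − 1/m)/d_o, so d_o = f(1 − 1/m) = (72.00)(1 − 1/(-0.52)) = 210 cm.

210 cm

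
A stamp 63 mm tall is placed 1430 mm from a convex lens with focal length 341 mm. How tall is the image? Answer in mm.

1/d_i = 1/f − 1/d_o = 1/(341.0) − 1/(1430) = 0.002233, so d_i = 447.8 mm.
m = −d_i/d_o = -0.3131.
|h_i| = |m|·h_o = 0.3131 × 63 = 19.7 mm. The image is real, inverted and reduced, on the far side of the lens.

19.7 mm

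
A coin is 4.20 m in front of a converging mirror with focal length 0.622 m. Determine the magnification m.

1/d_i = 1/f − 1/d_o = 1/(0.6220) − 1/(4.20) = 1.370, so d_i = 0.7301 m.
m = −d_i/d_o = −(0.7301)/(4.20) = -0.174.
The image is real, inverted and reduced, in front of the mirror.

m = -0.174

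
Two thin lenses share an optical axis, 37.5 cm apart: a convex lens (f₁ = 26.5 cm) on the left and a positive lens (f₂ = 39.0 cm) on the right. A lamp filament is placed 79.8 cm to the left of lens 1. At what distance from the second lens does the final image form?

2.06 cm

Lens 1: 1/d_i1 = 1/f₁ − 1/d_o1 = 1/(26.5) − 1/(79.8) = 0.02520, so d_i1 = 39.68 cm.
The intermediate image is 39.68 cm to the right of lens 1, which lies 2.180 cm to the right of lens 2 — a virtual object — so d_o2 = −2.180 cm.
Lens 2: 1/d_i2 = 1/f₂ − 1/d_o2 = 1/(39.0) − 1/(-2.180) = 0.4844, so d_i2 = 2.06 cm.
The final image is real, 2.06 cm to the right of lens 2 (overall magnification ≈ -0.47).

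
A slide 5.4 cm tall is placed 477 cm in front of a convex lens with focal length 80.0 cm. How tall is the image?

1/d_i = 1/f − 1/d_o = 1/(80.00) − 1/(477) = 0.01040, so d_i = 96.12 cm.
m = −d_i/d_o = -0.2015.
|h_i| = |m|·h_o = 0.2015 × 5.4 = 1.09 cm. The image is real, inverted and reduced, on the far side of the lens.

1.09 cm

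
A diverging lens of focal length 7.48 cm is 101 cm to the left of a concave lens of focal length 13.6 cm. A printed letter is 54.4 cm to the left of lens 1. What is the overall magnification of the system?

m = +0.0136

f₁ = −7.48 cm (diverging).
Lens 1: 1/d_i1 = 1/(-7.48) − 1/(54.4) = -0.1521, so d_i1 = -6.576 cm; m₁ = −d_i1/d_o1 = +0.1209.
d_o2 = 101 − (-6.576) = 107.6 cm.
f₂ = −13.6 cm (diverging).
Lens 2: 1/d_i2 = 1/(-13.6) − 1/(107.6) = -0.08282, so d_i2 = -12.07 cm; m₂ = −d_i2/d_o2 = +0.1122.
m = m₁·m₂ = (+0.1209)(+0.1122) = +0.0136.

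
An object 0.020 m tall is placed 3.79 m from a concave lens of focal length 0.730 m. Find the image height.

0.00323 m

For a concave lens, f = -0.730 m.
1/d_i = 1/f − 1/d_o = 1/(-0.7300) − 1/(3.79) = -1.634, so d_i = -0.6121 m.
m = −d_i/d_o = +0.1615.
|h_i| = |m|·h_o = 0.1615 × 0.020 = 0.00323 m. The image is virtual, upright and reduced, on the same side as the object.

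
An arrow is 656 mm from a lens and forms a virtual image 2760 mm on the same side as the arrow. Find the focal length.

Virtual image ⇒ d_i = −2760 mm.
1/f = 1/d_o + 1/d_i = 1/(656) + 1/(-2760) = 0.001162, so f = 861 mm.
Since f is positive, the lens is converging.

f = 861 mm (converging)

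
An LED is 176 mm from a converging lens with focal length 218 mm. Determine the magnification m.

m = +5.19

1/d_i = 1/f − 1/d_o = 1/(218.0) − 1/(176) = -0.001095, so d_i = -913.5 mm.
m = −d_i/d_o = −(-913.5)/(176) = +5.19.
The image is virtual, upright and enlarged, on the same side as the object.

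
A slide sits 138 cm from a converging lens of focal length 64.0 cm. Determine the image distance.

119 cm

Lens equation: 1/s_i = 1/f − 1/s_o = 1/(64.00) − 1/(138) = 0.01562 − 0.007246 = 0.008379, so s_i = 119 cm.
The image is real, inverted and reduced, on the far side of the lens.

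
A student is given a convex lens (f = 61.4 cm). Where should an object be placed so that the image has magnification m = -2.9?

m = −d_i/d_o ⇒ d_i = −m·d_o.
1/f = 1/d_o + 1/d_i = 1/d_o − 1/(m·d_o) = (1 − 1/m)/d_o, so d_o = f(1 − 1/m) = (61.40)(1 − 1/(-2.9)) = 82.6 cm.

82.6 cm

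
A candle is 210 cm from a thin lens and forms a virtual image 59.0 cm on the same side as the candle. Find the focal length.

f = -82.1 cm (diverging)

Virtual image ⇒ d_i = −59.0 cm.
1/f = 1/d_o + 1/d_i = 1/(210) + 1/(-59.0) = -0.01219, so f = -82.1 cm.
Since f is negative, the thin lens is diverging.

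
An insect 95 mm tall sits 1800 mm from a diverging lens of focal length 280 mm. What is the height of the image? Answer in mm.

For a diverging lens, f = -280 mm.
1/d_i = 1/f − 1/d_o = 1/(-280.0) − 1/(1800) = -0.004127, so d_i = -242.3 mm.
m = −d_i/d_o = +0.1346.
|h_i| = |m|·h_o = 0.1346 × 95 = 12.8 mm. The image is virtual, upright and reduced, on the same side as the object.

12.8 mm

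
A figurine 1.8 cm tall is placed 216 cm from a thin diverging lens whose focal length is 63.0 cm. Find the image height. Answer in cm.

0.406 cm

For a diverging lens, f = -63.0 cm.
1/d_i = 1/f − 1/d_o = 1/(-63.00) − 1/(216) = -0.02050, so d_i = -48.77 cm.
m = −d_i/d_o = +0.2258.
|h_i| = |m|·h_o = 0.2258 × 1.8 = 0.406 cm. The image is virtual, upright and reduced, on the same side as the object.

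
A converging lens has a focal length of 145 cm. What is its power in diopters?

P = +0.690 D

f = 145 cm = 1.45 m.
P = 1/f = 1/(1.45 m) = +0.690 D.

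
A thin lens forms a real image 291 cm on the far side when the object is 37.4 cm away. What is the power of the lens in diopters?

d_i = +291 cm.
1/f = 1/d_o + 1/d_i = 1/(37.4) + 1/(291) = 0.03017 cm⁻¹.
f = 33.14 cm = 0.3314 m, so P = 1/f = +3.02 D.

P = +3.02 D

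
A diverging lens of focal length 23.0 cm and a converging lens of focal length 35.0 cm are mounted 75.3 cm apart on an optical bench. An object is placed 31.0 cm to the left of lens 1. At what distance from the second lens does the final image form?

Lens 1 is diverging, so f₁ = −23.0 cm.
Lens 1: 1/d_i1 = 1/f₁ − 1/d_o1 = 1/(-23.0) − 1/(31.0) = -0.07574, so d_i1 = -13.20 cm.
The intermediate image is 13.20 cm to the left of lens 1 (virtual), which is 75.3 − (-13.20) = 88.50 cm to the left of lens 2, so d_o2 = +88.50 cm.
Lens 2: 1/d_i2 = 1/f₂ − 1/d_o2 = 1/(35.0) − 1/(88.50) = 0.01727, so d_i2 = 57.9 cm.
The final image is real, 57.9 cm to the right of lens 2 (overall magnification ≈ -0.28).

57.9 cm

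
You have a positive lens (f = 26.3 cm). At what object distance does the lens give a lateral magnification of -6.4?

m = −d_i/d_o ⇒ d_i = −m·d_o.
1/f = 1/d_o + 1/d_i = 1/d_o − 1/(m·d_o) = (1 − 1/m)/d_o, so d_o = f(1 − 1/m) = (26.30)(1 − 1/(-6.4)) = 30.4 cm.

30.4 cm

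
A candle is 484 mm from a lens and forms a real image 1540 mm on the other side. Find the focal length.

f = 368 mm (converging)

Real image ⇒ d_i = +1540 mm.
1/f = 1/d_o + 1/d_i = 1/(484) + 1/(1540) = 0.002715, so f = 368 mm.
Since f is positive, the lens is converging.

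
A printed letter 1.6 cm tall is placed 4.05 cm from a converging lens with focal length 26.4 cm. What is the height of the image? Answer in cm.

1/d_i = 1/f − 1/d_o = 1/(26.40) − 1/(4.05) = -0.2090, so d_i = -4.784 cm.
m = −d_i/d_o = +1.181.
|h_i| = |m|·h_o = 1.181 × 1.6 = 1.89 cm. The image is virtual, upright and enlarged, on the same side as the object.

1.89 cm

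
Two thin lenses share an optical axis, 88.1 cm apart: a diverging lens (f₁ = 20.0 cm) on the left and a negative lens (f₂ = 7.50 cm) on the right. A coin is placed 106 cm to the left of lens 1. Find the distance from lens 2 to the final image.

Lens 1 is diverging, so f₁ = −20.0 cm.
Lens 1: 1/d_i1 = 1/f₁ − 1/d_o1 = 1/(-20.0) − 1/(106) = -0.05943, so d_i1 = -16.83 cm.
The intermediate image is 16.83 cm to the left of lens 1 (virtual), which is 88.1 − (-16.83) = 104.9 cm to the left of lens 2, so d_o2 = +104.9 cm.
Lens 2 is diverging, so f₂ = −7.50 cm.
Lens 2: 1/d_i2 = 1/f₂ − 1/d_o2 = 1/(-7.50) − 1/(104.9) = -0.1429, so d_i2 = -7.00 cm.
The final image is virtual, 7.00 cm to the left of lens 2 (overall magnification ≈ 0.011).

7.00 cm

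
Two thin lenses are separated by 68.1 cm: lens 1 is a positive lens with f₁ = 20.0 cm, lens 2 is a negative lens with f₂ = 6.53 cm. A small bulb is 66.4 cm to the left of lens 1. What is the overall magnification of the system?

m = -0.0612

Lens 1: 1/d_i1 = 1/(20.0) − 1/(66.4) = 0.03494, so d_i1 = 28.62 cm; m₁ = −d_i1/d_o1 = -0.4310.
d_o2 = 68.1 − (28.62) = 39.48 cm.
f₂ = −6.53 cm (diverging).
Lens 2: 1/d_i2 = 1/(-6.53) − 1/(39.48) = -0.1785, so d_i2 = -5.603 cm; m₂ = −d_i2/d_o2 = +0.1419.
m = m₁·m₂ = (-0.4310)(+0.1419) = -0.0612.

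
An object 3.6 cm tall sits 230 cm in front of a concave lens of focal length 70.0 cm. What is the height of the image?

For a concave lens, f = -70.0 cm.
1/d_i = 1/f − 1/d_o = 1/(-70.00) − 1/(230) = -0.01863, so d_i = -53.67 cm.
m = −d_i/d_o = +0.2333.
|h_i| = |m|·h_o = 0.2333 × 3.6 = 0.840 cm. The image is virtual, upright and reduced, on the same side as the object.

0.840 cm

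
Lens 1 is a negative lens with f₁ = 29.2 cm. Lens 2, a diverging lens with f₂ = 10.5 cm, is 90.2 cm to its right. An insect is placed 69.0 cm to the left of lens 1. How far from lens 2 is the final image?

9.59 cm

Lens 1 is diverging, so f₁ = −29.2 cm.
Lens 1: 1/d_i1 = 1/f₁ − 1/d_o1 = 1/(-29.2) − 1/(69.0) = -0.04874, so d_i1 = -20.52 cm.
The intermediate image is 20.52 cm to the left of lens 1 (virtual), which is 90.2 − (-20.52) = 110.7 cm to the left of lens 2, so d_o2 = +110.7 cm.
Lens 2 is diverging, so f₂ = −10.5 cm.
Lens 2: 1/d_i2 = 1/f₂ − 1/d_o2 = 1/(-10.5) − 1/(110.7) = -0.1043, so d_i2 = -9.59 cm.
The final image is virtual, 9.59 cm to the left of lens 2 (overall magnification ≈ 0.026).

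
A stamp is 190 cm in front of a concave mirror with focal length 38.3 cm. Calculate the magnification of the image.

1/d_i = 1/f − 1/d_o = 1/(38.30) − 1/(190) = 0.02085, so d_i = 47.97 cm.
m = −d_i/d_o = −(47.97)/(190) = -0.252.
The image is real, inverted and reduced, in front of the mirror.

m = -0.252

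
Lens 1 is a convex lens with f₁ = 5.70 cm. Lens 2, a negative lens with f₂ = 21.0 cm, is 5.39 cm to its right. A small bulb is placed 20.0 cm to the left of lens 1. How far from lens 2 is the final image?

2.94 cm

Lens 1: 1/d_i1 = 1/f₁ − 1/d_o1 = 1/(5.70) − 1/(20.0) = 0.1254, so d_i1 = 7.972 cm.
The intermediate image is 7.972 cm to the right of lens 1, which lies 2.582 cm to the right of lens 2 — a virtual object — so d_o2 = −2.582 cm.
Lens 2 is diverging, so f₂ = −21.0 cm.
Lens 2: 1/d_i2 = 1/f₂ − 1/d_o2 = 1/(-21.0) − 1/(-2.582) = 0.3397, so d_i2 = 2.94 cm.
The final image is real, 2.94 cm to the right of lens 2 (overall magnification ≈ -0.45).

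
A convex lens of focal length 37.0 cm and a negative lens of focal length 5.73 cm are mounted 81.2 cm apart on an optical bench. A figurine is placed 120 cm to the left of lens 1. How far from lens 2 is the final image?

Lens 1: 1/d_i1 = 1/f₁ − 1/d_o1 = 1/(37.0) − 1/(120) = 0.01869, so d_i1 = 53.49 cm.
The intermediate image is 53.49 cm to the right of lens 1, which is 81.2 − (53.49) = 27.71 cm to the left of lens 2, so d_o2 = +27.71 cm.
Lens 2 is diverging, so f₂ = −5.73 cm.
Lens 2: 1/d_i2 = 1/f₂ − 1/d_o2 = 1/(-5.73) − 1/(27.71) = -0.2106, so d_i2 = -4.75 cm.
The final image is virtual, 4.75 cm to the left of lens 2 (overall magnification ≈ -0.076).

4.75 cm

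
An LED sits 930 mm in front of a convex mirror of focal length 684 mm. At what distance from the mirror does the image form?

For a convex mirror, f = -684 mm.
Mirror equation: 1/q = 1/f − 1/p = 1/(-684.0) − 1/(930) = -0.001462 − 0.001075 = -0.002537, so q = -394 mm.
The image is virtual, upright and reduced, behind the mirror.

394 mm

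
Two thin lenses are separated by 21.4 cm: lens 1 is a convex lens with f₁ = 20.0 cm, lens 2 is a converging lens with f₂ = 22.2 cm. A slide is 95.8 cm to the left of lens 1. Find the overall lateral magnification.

Lens 1: 1/d_i1 = 1/(20.0) − 1/(95.8) = 0.03956, so d_i1 = 25.28 cm; m₁ = −d_i1/d_o1 = -0.2639.
d_o2 = 21.4 − (25.28) = -3.880 cm (virtual object).
Lens 2: 1/d_i2 = 1/(22.2) − 1/(-3.880) = 0.3028, so d_i2 = 3.303 cm; m₂ = −d_i2/d_o2 = +0.8512.
m = m₁·m₂ = (-0.2639)(+0.8512) = -0.225.

m = -0.225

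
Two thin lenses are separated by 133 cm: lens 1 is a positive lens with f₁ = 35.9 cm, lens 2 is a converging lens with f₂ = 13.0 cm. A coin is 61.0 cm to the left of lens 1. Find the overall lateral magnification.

m = +0.568

Lens 1: 1/d_i1 = 1/(35.9) − 1/(61.0) = 0.01146, so d_i1 = 87.25 cm; m₁ = −d_i1/d_o1 = -1.430.
d_o2 = 133 − (87.25) = 45.75 cm.
Lens 2: 1/d_i2 = 1/(13.0) − 1/(45.75) = 0.05507, so d_i2 = 18.16 cm; m₂ = −d_i2/d_o2 = -0.3969.
m = m₁·m₂ = (-1.430)(-0.3969) = +0.568.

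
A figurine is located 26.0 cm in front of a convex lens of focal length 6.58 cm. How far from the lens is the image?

Thin-lens equation: 1/d_i = 1/f − 1/d_o = 1/(6.580) − 1/(26.0) = 0.1520 − 0.03846 = 0.1135, so d_i = 8.81 cm.
The image is real, inverted and reduced, on the far side of the lens.

8.81 cm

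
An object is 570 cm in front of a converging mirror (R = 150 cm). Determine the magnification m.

f = R/2 = 150/2 = 75.00 cm.
1/d_i = 1/f − 1/d_o = 1/(75.00) − 1/(570) = 0.01158, so d_i = 86.36 cm.
m = −d_i/d_o = −(86.36)/(570) = -0.152.
The image is real, inverted and reduced, in front of the mirror.

m = -0.152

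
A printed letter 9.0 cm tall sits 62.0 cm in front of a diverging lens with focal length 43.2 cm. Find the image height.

For a diverging lens, f = -43.2 cm.
1/d_i = 1/f − 1/d_o = 1/(-43.20) − 1/(62.0) = -0.03928, so d_i = -25.46 cm.
m = −d_i/d_o = +0.4106.
|h_i| = |m|·h_o = 0.4106 × 9.0 = 3.70 cm. The image is virtual, upright and reduced, on the same side as the object.

3.70 cm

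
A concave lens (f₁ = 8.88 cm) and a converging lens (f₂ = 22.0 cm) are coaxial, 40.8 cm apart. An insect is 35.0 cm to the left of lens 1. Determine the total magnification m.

m = -0.172

f₁ = −8.88 cm (diverging).
Lens 1: 1/d_i1 = 1/(-8.88) − 1/(35.0) = -0.1412, so d_i1 = -7.083 cm; m₁ = −d_i1/d_o1 = +0.2024.
d_o2 = 40.8 − (-7.083) = 47.88 cm.
Lens 2: 1/d_i2 = 1/(22.0) − 1/(47.88) = 0.02457, so d_i2 = 40.70 cm; m₂ = −d_i2/d_o2 = -0.8501.
m = m₁·m₂ = (+0.2024)(-0.8501) = -0.172.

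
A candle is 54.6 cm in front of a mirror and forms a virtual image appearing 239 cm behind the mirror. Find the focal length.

Virtual image ⇒ d_i = −239 cm.
1/f = 1/d_o + 1/d_i = 1/(54.6) + 1/(-239) = 0.01413, so f = 70.8 cm.
Since f is positive, the mirror is concave.

f = 70.8 cm (concave)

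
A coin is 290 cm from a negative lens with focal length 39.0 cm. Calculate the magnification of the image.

For a negative lens, f = -39.0 cm.
1/d_i = 1/f − 1/d_o = 1/(-39.00) − 1/(290) = -0.02909, so d_i = -34.38 cm.
m = −d_i/d_o = −(-34.38)/(290) = +0.119.
The image is virtual, upright and reduced, on the same side as the object.

m = +0.119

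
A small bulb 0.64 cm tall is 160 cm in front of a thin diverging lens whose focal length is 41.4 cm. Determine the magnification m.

m = +0.206

For a diverging lens, f = -41.4 cm.
1/d_i = 1/f − 1/d_o = 1/(-41.40) − 1/(160) = -0.03040, so d_i = -32.89 cm.
m = −d_i/d_o = −(-32.89)/(160) = +0.206.
The image is virtual, upright and reduced, on the same side as the object.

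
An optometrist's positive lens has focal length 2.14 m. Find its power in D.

P = 1/f = 1/(2.14 m) = +0.467 D.

P = +0.467 D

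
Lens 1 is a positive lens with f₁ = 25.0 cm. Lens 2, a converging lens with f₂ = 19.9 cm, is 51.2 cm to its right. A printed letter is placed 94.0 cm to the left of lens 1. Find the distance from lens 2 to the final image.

Lens 1: 1/d_i1 = 1/f₁ − 1/d_o1 = 1/(25.0) − 1/(94.0) = 0.02936, so d_i1 = 34.06 cm.
The intermediate image is 34.06 cm to the right of lens 1, which is 51.2 − (34.06) = 17.14 cm to the left of lens 2, so d_o2 = +17.14 cm.
Lens 2: 1/d_i2 = 1/f₂ − 1/d_o2 = 1/(19.9) − 1/(17.14) = -0.008092, so d_i2 = -124 cm.
The final image is virtual, 124 cm to the left of lens 2 (overall magnification ≈ -2.6).

124 cm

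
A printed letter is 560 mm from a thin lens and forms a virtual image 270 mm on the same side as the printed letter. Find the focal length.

f = -521 mm (diverging)

Virtual image ⇒ d_i = −270 mm.
1/f = 1/d_o + 1/d_i = 1/(560) + 1/(-270) = -0.001918, so f = -521 mm.
Since f is negative, the thin lens is diverging.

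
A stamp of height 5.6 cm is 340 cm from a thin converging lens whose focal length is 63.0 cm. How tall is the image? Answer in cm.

1/d_i = 1/f − 1/d_o = 1/(63.00) − 1/(340) = 0.01293, so d_i = 77.33 cm.
m = −d_i/d_o = -0.2274.
|h_i| = |m|·h_o = 0.2274 × 5.6 = 1.27 cm. The image is real, inverted and reduced, on the far side of the lens.

1.27 cm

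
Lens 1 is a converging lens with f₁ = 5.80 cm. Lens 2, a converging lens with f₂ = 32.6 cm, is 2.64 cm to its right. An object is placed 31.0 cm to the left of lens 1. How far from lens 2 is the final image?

3.95 cm

Lens 1: 1/d_i1 = 1/f₁ − 1/d_o1 = 1/(5.80) − 1/(31.0) = 0.1402, so d_i1 = 7.135 cm.
The intermediate image is 7.135 cm to the right of lens 1, which lies 4.495 cm to the right of lens 2 — a virtual object — so d_o2 = −4.495 cm.
Lens 2: 1/d_i2 = 1/f₂ − 1/d_o2 = 1/(32.6) − 1/(-4.495) = 0.2531, so d_i2 = 3.95 cm.
The final image is real, 3.95 cm to the right of lens 2 (overall magnification ≈ -0.20).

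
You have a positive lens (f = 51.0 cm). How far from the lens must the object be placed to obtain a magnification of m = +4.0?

38.2 cm

m = −d_i/d_o ⇒ d_i = −m·d_o.
1/f = 1/d_o + 1/d_i = 1/d_o − 1/(m·d_o) = (1 − 1/m)/d_o, so d_o = f(1 − 1/m) = (51.00)(1 − 1/(+4.0)) = 38.2 cm.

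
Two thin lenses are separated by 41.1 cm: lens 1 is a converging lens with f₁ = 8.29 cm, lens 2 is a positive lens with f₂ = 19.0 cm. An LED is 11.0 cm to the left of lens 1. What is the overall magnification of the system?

m = -5.03

Lens 1: 1/d_i1 = 1/(8.29) − 1/(11.0) = 0.02972, so d_i1 = 33.65 cm; m₁ = −d_i1/d_o1 = -3.059.
d_o2 = 41.1 − (33.65) = 7.450 cm.
Lens 2: 1/d_i2 = 1/(19.0) − 1/(7.450) = -0.08160, so d_i2 = -12.26 cm; m₂ = −d_i2/d_o2 = +1.645.
m = m₁·m₂ = (-3.059)(+1.645) = -5.03.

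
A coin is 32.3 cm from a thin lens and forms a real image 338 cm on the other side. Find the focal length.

f = 29.5 cm (converging)

Real image ⇒ d_i = +338 cm.
1/f = 1/d_o + 1/d_i = 1/(32.3) + 1/(338) = 0.03392, so f = 29.5 cm.
Since f is positive, the thin lens is converging.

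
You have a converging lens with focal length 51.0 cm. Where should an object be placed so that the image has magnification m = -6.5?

m = −d_i/d_o ⇒ d_i = −m·d_o.
1/f = 1/d_o + 1/d_i = 1/d_o − 1/(m·d_o) = (1 − 1/m)/d_o, so d_o = f(1 − 1/m) = (51.00)(1 − 1/(-6.5)) = 58.8 cm.

58.8 cm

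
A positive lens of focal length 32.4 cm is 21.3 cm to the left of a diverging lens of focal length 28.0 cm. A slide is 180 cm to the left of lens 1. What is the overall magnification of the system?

m = -0.628

Lens 1: 1/d_i1 = 1/(32.4) − 1/(180) = 0.02531, so d_i1 = 39.51 cm; m₁ = −d_i1/d_o1 = -0.2195.
d_o2 = 21.3 − (39.51) = -18.21 cm (virtual object).
f₂ = −28.0 cm (diverging).
Lens 2: 1/d_i2 = 1/(-28.0) − 1/(-18.21) = 0.01920, so d_i2 = 52.08 cm; m₂ = −d_i2/d_o2 = +2.860.
m = m₁·m₂ = (-0.2195)(+2.860) = -0.628.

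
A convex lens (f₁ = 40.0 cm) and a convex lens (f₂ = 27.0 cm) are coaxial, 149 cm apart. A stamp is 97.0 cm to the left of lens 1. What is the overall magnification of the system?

m = +0.351

Lens 1: 1/d_i1 = 1/(40.0) − 1/(97.0) = 0.01469, so d_i1 = 68.07 cm; m₁ = −d_i1/d_o1 = -0.7018.
d_o2 = 149 − (68.07) = 80.93 cm.
Lens 2: 1/d_i2 = 1/(27.0) − 1/(80.93) = 0.02468, so d_i2 = 40.52 cm; m₂ = −d_i2/d_o2 = -0.5006.
m = m₁·m₂ = (-0.7018)(-0.5006) = +0.351.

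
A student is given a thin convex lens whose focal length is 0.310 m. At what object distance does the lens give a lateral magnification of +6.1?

0.259 m

m = −d_i/d_o ⇒ d_i = −m·d_o.
1/f = 1/d_o + 1/d_i = 1/d_o − 1/(m·d_o) = (1 − 1/m)/d_o, so d_o = f(1 − 1/m) = (0.3100)(1 − 1/(+6.1)) = 0.259 m.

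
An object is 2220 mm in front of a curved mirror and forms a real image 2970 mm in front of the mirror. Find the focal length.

f = 1270 mm (concave)

Real image ⇒ d_i = +2970 mm.
1/f = 1/d_o + 1/d_i = 1/(2220) + 1/(2970) = 0.0007872, so f = 1270 mm.
Since f is positive, the curved mirror is concave.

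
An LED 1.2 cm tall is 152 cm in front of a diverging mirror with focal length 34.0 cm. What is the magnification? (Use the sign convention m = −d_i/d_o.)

For a diverging mirror, f = -34.0 cm.
1/d_i = 1/f − 1/d_o = 1/(-34.00) − 1/(152) = -0.03599, so d_i = -27.78 cm.
m = −d_i/d_o = −(-27.78)/(152) = +0.183.
The image is virtual, upright and reduced, behind the mirror.

m = +0.183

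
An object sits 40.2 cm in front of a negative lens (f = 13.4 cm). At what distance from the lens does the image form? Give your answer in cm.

10.1 cm

For a negative lens, f = -13.4 cm.
Thin-lens equation: 1/s_i = 1/f − 1/s_o = 1/(-13.40) − 1/(40.2) = -0.07463 − 0.02488 = -0.09950, so s_i = -10.1 cm.
The image is virtual, upright and reduced, on the same side as the object.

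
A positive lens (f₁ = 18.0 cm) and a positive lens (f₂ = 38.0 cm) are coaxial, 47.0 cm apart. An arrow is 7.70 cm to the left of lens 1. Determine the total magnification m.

Lens 1: 1/d_i1 = 1/(18.0) − 1/(7.70) = -0.07431, so d_i1 = -13.46 cm; m₁ = −d_i1/d_o1 = +1.748.
d_o2 = 47.0 − (-13.46) = 60.46 cm.
Lens 2: 1/d_i2 = 1/(38.0) − 1/(60.46) = 0.009776, so d_i2 = 102.3 cm; m₂ = −d_i2/d_o2 = -1.692.
m = m₁·m₂ = (+1.748)(-1.692) = -2.96.

m = -2.96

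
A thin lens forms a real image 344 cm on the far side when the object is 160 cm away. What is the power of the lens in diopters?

d_i = +344 cm.
1/f = 1/d_o + 1/d_i = 1/(160) + 1/(344) = 0.009157 cm⁻¹.
f = 109.2 cm = 1.092 m, so P = 1/f = +0.916 D.

P = +0.916 D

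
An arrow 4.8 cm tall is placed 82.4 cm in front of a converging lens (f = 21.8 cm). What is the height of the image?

1.73 cm

1/d_i = 1/f − 1/d_o = 1/(21.80) − 1/(82.4) = 0.03374, so d_i = 29.64 cm.
m = −d_i/d_o = -0.3597.
|h_i| = |m|·h_o = 0.3597 × 4.8 = 1.73 cm. The image is real, inverted and reduced, on the far side of the lens.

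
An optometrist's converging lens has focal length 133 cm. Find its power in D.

f = 133 cm = 1.33 m.
P = 1/f = 1/(1.33 m) = +0.752 D.

P = +0.752 D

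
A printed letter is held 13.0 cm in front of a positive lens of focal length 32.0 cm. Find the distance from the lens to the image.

21.9 cm

Thin-lens equation: 1/d_i = 1/f − 1/d_o = 1/(32.00) − 1/(13.0) = 0.03125 − 0.07692 = -0.04567, so d_i = -21.9 cm.
The image is virtual, upright and enlarged, on the same side as the object.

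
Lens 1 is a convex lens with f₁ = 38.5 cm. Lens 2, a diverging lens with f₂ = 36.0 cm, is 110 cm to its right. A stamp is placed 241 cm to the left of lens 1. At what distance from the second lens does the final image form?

Lens 1: 1/d_i1 = 1/f₁ − 1/d_o1 = 1/(38.5) − 1/(241) = 0.02182, so d_i1 = 45.82 cm.
The intermediate image is 45.82 cm to the right of lens 1, which is 110 − (45.82) = 64.18 cm to the left of lens 2, so d_o2 = +64.18 cm.
Lens 2 is diverging, so f₂ = −36.0 cm.
Lens 2: 1/d_i2 = 1/f₂ − 1/d_o2 = 1/(-36.0) − 1/(64.18) = -0.04336, so d_i2 = -23.1 cm.
The final image is virtual, 23.1 cm to the left of lens 2 (overall magnification ≈ -0.068).

23.1 cm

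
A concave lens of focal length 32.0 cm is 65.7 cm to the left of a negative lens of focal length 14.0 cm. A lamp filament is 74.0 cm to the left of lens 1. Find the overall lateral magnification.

f₁ = −32.0 cm (diverging).
Lens 1: 1/d_i1 = 1/(-32.0) − 1/(74.0) = -0.04476, so d_i1 = -22.34 cm; m₁ = −d_i1/d_o1 = +0.3019.
d_o2 = 65.7 − (-22.34) = 88.04 cm.
f₂ = −14.0 cm (diverging).
Lens 2: 1/d_i2 = 1/(-14.0) − 1/(88.04) = -0.08279, so d_i2 = -12.08 cm; m₂ = −d_i2/d_o2 = +0.1372.
m = m₁·m₂ = (+0.3019)(+0.1372) = +0.0414.

m = +0.0414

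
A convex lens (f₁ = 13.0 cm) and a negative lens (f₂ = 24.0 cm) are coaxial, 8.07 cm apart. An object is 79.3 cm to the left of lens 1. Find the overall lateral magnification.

Lens 1: 1/d_i1 = 1/(13.0) − 1/(79.3) = 0.06431, so d_i1 = 15.55 cm; m₁ = −d_i1/d_o1 = -0.1961.
d_o2 = 8.07 − (15.55) = -7.480 cm (virtual object).
f₂ = −24.0 cm (diverging).
Lens 2: 1/d_i2 = 1/(-24.0) − 1/(-7.480) = 0.09202, so d_i2 = 10.87 cm; m₂ = −d_i2/d_o2 = +1.453.
m = m₁·m₂ = (-0.1961)(+1.453) = -0.285.

m = -0.285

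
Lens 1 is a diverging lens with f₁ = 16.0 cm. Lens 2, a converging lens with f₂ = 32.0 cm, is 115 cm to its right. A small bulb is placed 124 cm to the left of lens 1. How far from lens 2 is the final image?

42.5 cm

Lens 1 is diverging, so f₁ = −16.0 cm.
Lens 1: 1/d_i1 = 1/f₁ − 1/d_o1 = 1/(-16.0) − 1/(124) = -0.07056, so d_i1 = -14.17 cm.
The intermediate image is 14.17 cm to the left of lens 1 (virtual), which is 115 − (-14.17) = 129.2 cm to the left of lens 2, so d_o2 = +129.2 cm.
Lens 2: 1/d_i2 = 1/f₂ − 1/d_o2 = 1/(32.0) − 1/(129.2) = 0.02351, so d_i2 = 42.5 cm.
The final image is real, 42.5 cm to the right of lens 2 (overall magnification ≈ -0.038).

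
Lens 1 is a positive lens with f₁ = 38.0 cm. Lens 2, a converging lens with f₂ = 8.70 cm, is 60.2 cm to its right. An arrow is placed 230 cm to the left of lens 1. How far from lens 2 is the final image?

Lens 1: 1/d_i1 = 1/f₁ − 1/d_o1 = 1/(38.0) − 1/(230) = 0.02197, so d_i1 = 45.52 cm.
The intermediate image is 45.52 cm to the right of lens 1, which is 60.2 − (45.52) = 14.68 cm to the left of lens 2, so d_o2 = +14.68 cm.
Lens 2: 1/d_i2 = 1/f₂ − 1/d_o2 = 1/(8.70) − 1/(14.68) = 0.04682, so d_i2 = 21.4 cm.
The final image is real, 21.4 cm to the right of lens 2 (overall magnification ≈ 0.29).

21.4 cm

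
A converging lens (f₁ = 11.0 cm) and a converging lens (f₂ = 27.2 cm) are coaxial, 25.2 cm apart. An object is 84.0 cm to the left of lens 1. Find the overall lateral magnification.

m = -0.280

Lens 1: 1/d_i1 = 1/(11.0) − 1/(84.0) = 0.07900, so d_i1 = 12.66 cm; m₁ = −d_i1/d_o1 = -0.1507.
d_o2 = 25.2 − (12.66) = 12.54 cm.
Lens 2: 1/d_i2 = 1/(27.2) − 1/(12.54) = -0.04298, so d_i2 = -23.27 cm; m₂ = −d_i2/d_o2 = +1.855.
m = m₁·m₂ = (-0.1507)(+1.855) = -0.280.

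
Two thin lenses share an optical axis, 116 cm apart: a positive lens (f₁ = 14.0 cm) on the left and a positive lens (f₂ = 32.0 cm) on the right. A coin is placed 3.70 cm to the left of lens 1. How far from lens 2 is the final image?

Lens 1: 1/d_i1 = 1/f₁ − 1/d_o1 = 1/(14.0) − 1/(3.70) = -0.1988, so d_i1 = -5.029 cm.
The intermediate image is 5.029 cm to the left of lens 1 (virtual), which is 116 − (-5.029) = 121.0 cm to the left of lens 2, so d_o2 = +121.0 cm.
Lens 2: 1/d_i2 = 1/f₂ − 1/d_o2 = 1/(32.0) − 1/(121.0) = 0.02299, so d_i2 = 43.5 cm.
The final image is real, 43.5 cm to the right of lens 2 (overall magnification ≈ -0.49).

43.5 cm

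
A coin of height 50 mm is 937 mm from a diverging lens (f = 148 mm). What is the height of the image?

6.82 mm

For a diverging lens, f = -148 mm.
1/d_i = 1/f − 1/d_o = 1/(-148.0) − 1/(937) = -0.007824, so d_i = -127.8 mm.
m = −d_i/d_o = +0.1364.
|h_i| = |m|·h_o = 0.1364 × 50 = 6.82 mm. The image is virtual, upright and reduced, on the same side as the object.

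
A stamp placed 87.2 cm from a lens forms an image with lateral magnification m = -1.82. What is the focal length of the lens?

f = 56.3 cm (converging)

m = −d_i/d_o ⇒ d_i = −m·d_o = −(-1.82)·(87.2) = 158.7 cm.
1/f = 1/d_o + 1/d_i = 1/(87.2) + 1/(158.7) = 0.01777, so f = 56.3 cm.
Since f is positive, the lens is converging.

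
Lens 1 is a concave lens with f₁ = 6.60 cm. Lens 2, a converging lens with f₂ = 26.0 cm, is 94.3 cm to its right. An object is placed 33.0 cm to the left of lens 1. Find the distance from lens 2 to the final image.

35.2 cm

Lens 1 is diverging, so f₁ = −6.60 cm.
Lens 1: 1/d_i1 = 1/f₁ − 1/d_o1 = 1/(-6.60) − 1/(33.0) = -0.1818, so d_i1 = -5.500 cm.
The intermediate image is 5.500 cm to the left of lens 1 (virtual), which is 94.3 − (-5.500) = 99.80 cm to the left of lens 2, so d_o2 = +99.80 cm.
Lens 2: 1/d_i2 = 1/f₂ − 1/d_o2 = 1/(26.0) − 1/(99.80) = 0.02844, so d_i2 = 35.2 cm.
The final image is real, 35.2 cm to the right of lens 2 (overall magnification ≈ -0.059).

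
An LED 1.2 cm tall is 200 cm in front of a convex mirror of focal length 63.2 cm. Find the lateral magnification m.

m = +0.240

For a convex mirror, f = -63.2 cm.
1/d_i = 1/f − 1/d_o = 1/(-63.20) − 1/(200) = -0.02082, so d_i = -48.02 cm.
m = −d_i/d_o = −(-48.02)/(200) = +0.240.
The image is virtual, upright and reduced, behind the mirror.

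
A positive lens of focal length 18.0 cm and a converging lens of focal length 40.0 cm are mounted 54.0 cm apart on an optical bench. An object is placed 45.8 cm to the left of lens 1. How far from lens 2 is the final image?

Lens 1: 1/d_i1 = 1/f₁ − 1/d_o1 = 1/(18.0) − 1/(45.8) = 0.03372, so d_i1 = 29.65 cm.
The intermediate image is 29.65 cm to the right of lens 1, which is 54.0 − (29.65) = 24.35 cm to the left of lens 2, so d_o2 = +24.35 cm.
Lens 2: 1/d_i2 = 1/f₂ − 1/d_o2 = 1/(40.0) − 1/(24.35) = -0.01607, so d_i2 = -62.2 cm.
The final image is virtual, 62.2 cm to the left of lens 2 (overall magnification ≈ -1.7).

62.2 cm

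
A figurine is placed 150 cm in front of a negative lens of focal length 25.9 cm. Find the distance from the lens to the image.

22.1 cm

For a negative lens, f = -25.9 cm.
Thin-lens equation: 1/d_i = 1/f − 1/d_o = 1/(-25.90) − 1/(150) = -0.03861 − 0.006667 = -0.04528, so d_i = -22.1 cm.
The image is virtual, upright and reduced, on the same side as the object.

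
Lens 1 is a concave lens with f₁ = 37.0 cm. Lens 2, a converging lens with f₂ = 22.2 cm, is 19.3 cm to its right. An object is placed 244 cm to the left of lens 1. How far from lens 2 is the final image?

39.1 cm

Lens 1 is diverging, so f₁ = −37.0 cm.
Lens 1: 1/d_i1 = 1/f₁ − 1/d_o1 = 1/(-37.0) − 1/(244) = -0.03113, so d_i1 = -32.13 cm.
The intermediate image is 32.13 cm to the left of lens 1 (virtual), which is 19.3 − (-32.13) = 51.43 cm to the left of lens 2, so d_o2 = +51.43 cm.
Lens 2: 1/d_i2 = 1/f₂ − 1/d_o2 = 1/(22.2) − 1/(51.43) = 0.02560, so d_i2 = 39.1 cm.
The final image is real, 39.1 cm to the right of lens 2 (overall magnification ≈ -0.10).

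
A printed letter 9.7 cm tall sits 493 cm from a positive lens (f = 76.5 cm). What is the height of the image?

1/d_i = 1/f − 1/d_o = 1/(76.50) − 1/(493) = 0.01104, so d_i = 90.55 cm.
m = −d_i/d_o = -0.1837.
|h_i| = |m|·h_o = 0.1837 × 9.7 = 1.78 cm. The image is real, inverted and reduced, on the far side of the lens.

1.78 cm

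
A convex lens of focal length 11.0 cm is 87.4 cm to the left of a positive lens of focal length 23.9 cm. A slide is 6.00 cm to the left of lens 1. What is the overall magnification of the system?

m = -0.686

Lens 1: 1/d_i1 = 1/(11.0) − 1/(6.00) = -0.07576, so d_i1 = -13.20 cm; m₁ = −d_i1/d_o1 = +2.200.
d_o2 = 87.4 − (-13.20) = 100.6 cm.
Lens 2: 1/d_i2 = 1/(23.9) − 1/(100.6) = 0.03190, so d_i2 = 31.35 cm; m₂ = −d_i2/d_o2 = -0.3116.
m = m₁·m₂ = (+2.200)(-0.3116) = -0.686.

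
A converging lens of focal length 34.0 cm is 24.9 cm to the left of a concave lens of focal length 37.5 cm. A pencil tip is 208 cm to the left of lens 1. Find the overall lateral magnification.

m = -0.337

Lens 1: 1/d_i1 = 1/(34.0) − 1/(208) = 0.02460, so d_i1 = 40.64 cm; m₁ = −d_i1/d_o1 = -0.1954.
d_o2 = 24.9 − (40.64) = -15.74 cm (virtual object).
f₂ = −37.5 cm (diverging).
Lens 2: 1/d_i2 = 1/(-37.5) − 1/(-15.74) = 0.03687, so d_i2 = 27.13 cm; m₂ = −d_i2/d_o2 = +1.723.
m = m₁·m₂ = (-0.1954)(+1.723) = -0.337.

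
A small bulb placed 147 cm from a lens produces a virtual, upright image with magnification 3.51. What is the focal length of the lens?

f = 206 cm (converging)

m = −d_i/d_o ⇒ d_i = −m·d_o = −(+3.51)·(147) = -516.0 cm.
1/f = 1/d_o + 1/d_i = 1/(147) + 1/(-516.0) = 0.004865, so f = 206 cm.
Since f is positive, the lens is converging.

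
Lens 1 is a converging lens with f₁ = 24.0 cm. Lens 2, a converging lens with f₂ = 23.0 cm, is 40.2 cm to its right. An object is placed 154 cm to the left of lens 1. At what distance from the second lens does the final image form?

24.1 cm

Lens 1: 1/d_i1 = 1/f₁ − 1/d_o1 = 1/(24.0) − 1/(154) = 0.03517, so d_i1 = 28.43 cm.
The intermediate image is 28.43 cm to the right of lens 1, which is 40.2 − (28.43) = 11.77 cm to the left of lens 2, so d_o2 = +11.77 cm.
Lens 2: 1/d_i2 = 1/f₂ − 1/d_o2 = 1/(23.0) − 1/(11.77) = -0.04148, so d_i2 = -24.1 cm.
The final image is virtual, 24.1 cm to the left of lens 2 (overall magnification ≈ -0.38).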